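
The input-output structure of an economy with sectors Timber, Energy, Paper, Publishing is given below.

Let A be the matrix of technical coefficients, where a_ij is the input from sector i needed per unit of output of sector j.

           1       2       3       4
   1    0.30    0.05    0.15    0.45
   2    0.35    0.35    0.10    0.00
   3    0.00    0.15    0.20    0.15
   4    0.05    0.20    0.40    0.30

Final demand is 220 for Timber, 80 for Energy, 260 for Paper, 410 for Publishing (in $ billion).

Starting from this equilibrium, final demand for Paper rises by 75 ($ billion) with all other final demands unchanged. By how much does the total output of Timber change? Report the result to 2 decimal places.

Δx_1 = 95.42

I − A =
  [   0.70    -0.05    -0.15    -0.45]
  [  -0.35     0.65    -0.10     0.00]
  [   0.00    -0.15     0.80    -0.15]
  [  -0.05    -0.20    -0.40     0.70]
Compute the cofactors C_ij = (−1)^(i+j)·(3×3 minor ij) of I−A; the adjugate is their transpose:
adj(I−A) = Cᵀ =
  [ 0.311500   0.144250   0.197750   0.242625]
  [ 0.175750   0.330875   0.146500   0.144375]
  [ 0.052125   0.091500   0.260125   0.089250]
  [ 0.102250   0.157125   0.204625   0.331625]
det(I−A) = Σ_j (I−A)_1j·C_1j = (0.70)(0.311500) + (-0.05)(0.175750) + (-0.15)(0.052125) + (-0.45)(0.102250) = 0.15543125
(I − A)⁻¹ = adj(I−A) / det(I−A) ≈
  [   2.0041     0.9281     1.2723     1.5610]
  [   1.1307     2.1288     0.9425     0.9289]
  [   0.3354     0.5887     1.6736     0.5742]
  [   0.6578     1.0109     1.3165     2.1336]
Δx = (I − A)⁻¹ Δd with Δd having +75 in the Paper component and 0 elsewhere.
So Δx_1 = L_13 · (+75), where L_13 = adj(I−A)_13 / det(I−A) = 0.197750 / 0.15543125.
Δx_1 = 0.197750 × (+75) / 0.15543125 = 14.83125 / 0.15543125 ≈ 95.42.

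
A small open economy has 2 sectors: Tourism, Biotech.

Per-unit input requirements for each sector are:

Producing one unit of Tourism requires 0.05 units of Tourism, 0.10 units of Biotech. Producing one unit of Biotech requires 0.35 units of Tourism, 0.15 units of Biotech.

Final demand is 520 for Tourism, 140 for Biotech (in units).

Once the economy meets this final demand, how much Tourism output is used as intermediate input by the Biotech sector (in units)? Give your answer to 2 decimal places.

I − A =
  [   0.95    -0.35]
  [  -0.10     0.85]
det(I−A) = (0.95)(0.85) − (-0.35)(-0.10) = 0.7725
adj(I−A) = [[0.85, 0.35], [0.10, 0.95]]
(I − A)⁻¹ = adj(I−A) / det(I−A) ≈
  [   1.1003     0.4531]
  [   0.1294     1.2298]
First solve x = (I − A)⁻¹ d = adj(I−A)·d / det(I−A); in particular x_2 = (0.10·520 + 0.95·140) / 0.7725 = 185.00 / 0.7725 ≈ 239.4822.
Intermediate flow from 1 to 2: z_12 = a_12 · x_2 = 0.35 × 185.00 / 0.7725 = 64.75 / 0.7725 ≈ 83.82.

z_12 = 83.82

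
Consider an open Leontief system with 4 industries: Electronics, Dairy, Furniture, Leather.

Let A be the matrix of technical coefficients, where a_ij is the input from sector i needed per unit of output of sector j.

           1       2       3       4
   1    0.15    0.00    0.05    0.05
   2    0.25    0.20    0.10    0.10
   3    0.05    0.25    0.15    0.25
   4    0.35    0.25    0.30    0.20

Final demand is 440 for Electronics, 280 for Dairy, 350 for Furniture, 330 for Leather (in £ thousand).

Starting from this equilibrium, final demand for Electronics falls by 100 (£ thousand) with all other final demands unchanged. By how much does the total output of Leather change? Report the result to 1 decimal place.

I − A =
  [   0.85     0.00    -0.05    -0.05]
  [  -0.25     0.80    -0.10    -0.10]
  [  -0.05    -0.25     0.85    -0.25]
  [  -0.35    -0.25    -0.30     0.80]
Compute the cofactors C_ij = (−1)^(i+j)·(3×3 minor ij) of I−A; the adjugate is their transpose:
adj(I−A) = Cᵀ =
  [ 0.429000   0.027500   0.044000   0.044000]
  [ 0.195250   0.492250   0.107250   0.107250]
  [ 0.175125   0.219375   0.505625   0.196375]
  [ 0.314375   0.248125   0.242375   0.551625]
det(I−A) = Σ_j (I−A)_1j·C_1j = (0.85)(0.429000) + (0.00)(0.195250) + (-0.05)(0.175125) + (-0.05)(0.314375) = 0.340175
(I − A)⁻¹ = adj(I−A) / det(I−A) ≈
  [   1.2611     0.0808     0.1293     0.1293]
  [   0.5740     1.4470     0.3153     0.3153]
  [   0.5148     0.6449     1.4864     0.5773]
  [   0.9242     0.7294     0.7125     1.6216]
Δx = (I − A)⁻¹ Δd with Δd having -100 in the Electronics component and 0 elsewhere.
So Δx_4 = L_41 · (-100), where L_41 = adj(I−A)_41 / det(I−A) = 0.314375 / 0.340175.
Δx_4 = 0.314375 × (-100) / 0.340175 = -31.4375 / 0.340175 ≈ -92.4.

Δx_4 = -92.4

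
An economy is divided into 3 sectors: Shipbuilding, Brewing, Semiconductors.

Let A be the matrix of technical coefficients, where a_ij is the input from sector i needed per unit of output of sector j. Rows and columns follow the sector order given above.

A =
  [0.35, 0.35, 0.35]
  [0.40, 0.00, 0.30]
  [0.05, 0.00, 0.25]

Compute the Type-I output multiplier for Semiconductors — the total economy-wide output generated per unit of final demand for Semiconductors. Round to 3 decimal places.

I − A =
  [   0.65    -0.35    -0.35]
  [  -0.40     1.00    -0.30]
  [  -0.05     0.00     0.75]
Cofactors of I−A, C_ij = (−1)^(i+j)·(minor ij) (rows/columns in the sector order above):
  C_11 = (1.00)(0.75) − (-0.30)(0.00) = 0.7500
  C_12 = −[(-0.40)(0.75) − (-0.30)(-0.05)] = 0.3150
  C_13 = (-0.40)(0.00) − (1.00)(-0.05) = 0.0500
  C_21 = −[(-0.35)(0.75) − (-0.35)(0.00)] = 0.2625
  C_22 = (0.65)(0.75) − (-0.35)(-0.05) = 0.4700
  C_23 = −[(0.65)(0.00) − (-0.35)(-0.05)] = 0.0175
  C_31 = (-0.35)(-0.30) − (-0.35)(1.00) = 0.4550
  C_32 = −[(0.65)(-0.30) − (-0.35)(-0.40)] = 0.3350
  C_33 = (0.65)(1.00) − (-0.35)(-0.40) = 0.5100
det(I−A) = Σ_j (I−A)_1j·C_1j = (0.65)(0.7500) + (-0.35)(0.3150) + (-0.35)(0.0500) = 0.35975
adj(I−A) = Cᵀ =
  [ 0.7500   0.2625   0.4550]
  [ 0.3150   0.4700   0.3350]
  [ 0.0500   0.0175   0.5100]
(I − A)⁻¹ = adj(I−A) / det(I−A) ≈
  [   2.0848     0.7297     1.2648]
  [   0.8756     1.3065     0.9312]
  [   0.1390     0.0486     1.4177]
The output multiplier for sector j is the column-j sum of the Leontief inverse (I − A)⁻¹ = adj(I−A) / det(I−A).
Column 3 of adj(I−A): (0.4550, 0.3350, 0.5100); det(I−A) = 0.35975.
m_3 = (0.4550 + 0.3350 + 0.5100) / 0.35975 = 1.30 / 0.35975 ≈ 3.614.

m_3 = 3.614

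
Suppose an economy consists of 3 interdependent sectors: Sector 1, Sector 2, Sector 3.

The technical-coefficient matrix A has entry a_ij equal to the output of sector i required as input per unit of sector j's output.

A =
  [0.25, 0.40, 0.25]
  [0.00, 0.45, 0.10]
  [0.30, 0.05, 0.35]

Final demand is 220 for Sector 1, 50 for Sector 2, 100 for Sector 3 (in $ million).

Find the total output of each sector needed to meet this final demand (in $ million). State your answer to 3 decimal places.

I − A =
  [   0.75    -0.40    -0.25]
  [   0.00     0.55    -0.10]
  [  -0.30    -0.05     0.65]
Cofactors of I−A, C_ij = (−1)^(i+j)·(minor ij) (rows/columns in the sector order above):
  C_11 = (0.55)(0.65) − (-0.10)(-0.05) = 0.3525
  C_12 = −[(0.00)(0.65) − (-0.10)(-0.30)] = 0.0300
  C_13 = (0.00)(-0.05) − (0.55)(-0.30) = 0.1650
  C_21 = −[(-0.40)(0.65) − (-0.25)(-0.05)] = 0.2725
  C_22 = (0.75)(0.65) − (-0.25)(-0.30) = 0.4125
  C_23 = −[(0.75)(-0.05) − (-0.40)(-0.30)] = 0.1575
  C_31 = (-0.40)(-0.10) − (-0.25)(0.55) = 0.1775
  C_32 = −[(0.75)(-0.10) − (-0.25)(0.00)] = 0.0750
  C_33 = (0.75)(0.55) − (-0.40)(0.00) = 0.4125
det(I−A) = Σ_j (I−A)_1j·C_1j = (0.75)(0.3525) + (-0.40)(0.0300) + (-0.25)(0.1650) = 0.211125
adj(I−A) = Cᵀ =
  [ 0.3525   0.2725   0.1775]
  [ 0.0300   0.4125   0.0750]
  [ 0.1650   0.1575   0.4125]
(I − A)⁻¹ = adj(I−A) / det(I−A) ≈
  [   1.6696     1.2907     0.8407]
  [   0.1421     1.9538     0.3552]
  [   0.7815     0.7460     1.9538]
x = (I − A)⁻¹ d = adj(I−A)·d / det(I−A), with det(I−A) = 0.211125:
  x_1 = (0.3525·220 + 0.2725·50 + 0.1775·100) / 0.211125 = 108.925 / 0.211125 ≈ 515.927
  x_2 = (0.0300·220 + 0.4125·50 + 0.0750·100) / 0.211125 = 34.725 / 0.211125 ≈ 164.476
  x_3 = (0.1650·220 + 0.1575·50 + 0.4125·100) / 0.211125 = 85.425 / 0.211125 ≈ 404.618

x_1 = 515.927, x_2 = 164.476, x_3 = 404.618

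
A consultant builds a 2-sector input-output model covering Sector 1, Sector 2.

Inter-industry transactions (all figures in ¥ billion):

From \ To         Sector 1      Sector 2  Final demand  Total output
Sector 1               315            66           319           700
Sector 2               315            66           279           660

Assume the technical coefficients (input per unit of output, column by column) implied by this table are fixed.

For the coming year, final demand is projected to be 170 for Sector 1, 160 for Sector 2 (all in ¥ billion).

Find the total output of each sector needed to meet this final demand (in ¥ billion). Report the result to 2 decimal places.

x_1 = 375.56, x_2 = 365.56

Technical coefficients a_ij = z_ij / X_j:
  a_11 = 315/700 = 0.45, a_21 = 315/700 = 0.45
  a_12 = 66/660 = 0.10, a_22 = 66/660 = 0.10
I − A =
  [   0.55    -0.10]
  [  -0.45     0.90]
det(I−A) = (0.55)(0.90) − (-0.10)(-0.45) = 0.4500
adj(I−A) = [[0.90, 0.10], [0.45, 0.55]]
(I − A)⁻¹ = adj(I−A) / det(I−A) ≈
  [   2.0000     0.2222]
  [   1.0000     1.2222]
x = (I − A)⁻¹ d = adj(I−A)·d / det(I−A), with det(I−A) = 0.4500:
  x_1 = (0.90·170 + 0.10·160) / 0.4500 = 169.00 / 0.4500 ≈ 375.56
  x_2 = (0.45·170 + 0.55·160) / 0.4500 = 164.50 / 0.4500 ≈ 365.56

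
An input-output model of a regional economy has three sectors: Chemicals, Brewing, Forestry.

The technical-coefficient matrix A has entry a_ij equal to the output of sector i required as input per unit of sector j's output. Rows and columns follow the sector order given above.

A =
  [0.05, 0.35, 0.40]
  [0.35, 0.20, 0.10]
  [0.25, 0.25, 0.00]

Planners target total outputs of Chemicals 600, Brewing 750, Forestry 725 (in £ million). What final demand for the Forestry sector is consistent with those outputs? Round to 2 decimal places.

I − A =
  [   0.95    -0.35    -0.40]
  [  -0.35     0.80    -0.10]
  [  -0.25    -0.25     1.00]
d = (I − A) x:
  d_1 = (+0.95)·600 + (-0.35)·750 + (-0.40)·725 = 17.50
  d_2 = (-0.35)·600 + (+0.80)·750 + (-0.10)·725 = 317.50
  d_3 = (-0.25)·600 + (-0.25)·750 + (+1.00)·725 = 387.50

d_3 = 387.50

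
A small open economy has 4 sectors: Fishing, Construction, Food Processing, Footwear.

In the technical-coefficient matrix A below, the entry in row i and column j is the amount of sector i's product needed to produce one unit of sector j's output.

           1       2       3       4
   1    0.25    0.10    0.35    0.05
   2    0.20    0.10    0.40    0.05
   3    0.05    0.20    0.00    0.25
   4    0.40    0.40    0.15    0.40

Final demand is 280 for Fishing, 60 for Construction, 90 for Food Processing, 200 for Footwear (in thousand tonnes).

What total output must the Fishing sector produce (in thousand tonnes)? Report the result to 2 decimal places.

I − A =
  [   0.75    -0.10    -0.35    -0.05]
  [  -0.20     0.90    -0.40    -0.05]
  [  -0.05    -0.20     1.00    -0.25]
  [  -0.40    -0.40    -0.15     0.60]
Compute the cofactors C_ij = (−1)^(i+j)·(3×3 minor ij) of I−A; the adjugate is their transpose:
adj(I−A) = Cᵀ =
  [ 0.396750   0.154750   0.221500   0.138250]
  [ 0.184875   0.356000   0.228125   0.140125]
  [ 0.164000   0.175000   0.354000   0.175750]
  [ 0.428750   0.384250   0.388250   0.563250]
det(I−A) = Σ_j (I−A)_1j·C_1j = (0.75)(0.396750) + (-0.10)(0.184875) + (-0.35)(0.164000) + (-0.05)(0.428750) = 0.2002375
(I − A)⁻¹ = adj(I−A) / det(I−A) ≈
  [   1.9814     0.7728     1.1062     0.6904]
  [   0.9233     1.7779     1.1393     0.6998]
  [   0.8190     0.8740     1.7679     0.8777]
  [   2.1412     1.9190     1.9389     2.8129]
x = (I − A)⁻¹ d = adj(I−A)·d / det(I−A), with det(I−A) = 0.2002375:
  x_1 = (0.396750·280 + 0.154750·60 + 0.221500·90 + 0.138250·200) / 0.2002375 = 167.96 / 0.2002375 ≈ 838.80
  x_2 = (0.184875·280 + 0.356000·60 + 0.228125·90 + 0.140125·200) / 0.2002375 = 121.68125 / 0.2002375 ≈ 607.68
  x_3 = (0.164000·280 + 0.175000·60 + 0.354000·90 + 0.175750·200) / 0.2002375 = 123.43 / 0.2002375 ≈ 616.42
  x_4 = (0.428750·280 + 0.384250·60 + 0.388250·90 + 0.563250·200) / 0.2002375 = 290.6975 / 0.2002375 ≈ 1451.76

x_1 = 838.80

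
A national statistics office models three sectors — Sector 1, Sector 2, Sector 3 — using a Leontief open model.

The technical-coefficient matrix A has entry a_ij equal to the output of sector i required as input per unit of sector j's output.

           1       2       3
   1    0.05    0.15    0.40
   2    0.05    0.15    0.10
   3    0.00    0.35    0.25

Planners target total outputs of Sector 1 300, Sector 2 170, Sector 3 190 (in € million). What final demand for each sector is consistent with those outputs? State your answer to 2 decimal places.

d_1 = 183.50, d_2 = 110.50, d_3 = 83.00

I − A =
  [   0.95    -0.15    -0.40]
  [  -0.05     0.85    -0.10]
  [   0.00    -0.35     0.75]
d = (I − A) x:
  d_1 = (+0.95)·300 + (-0.15)·170 + (-0.40)·190 = 183.50
  d_2 = (-0.05)·300 + (+0.85)·170 + (-0.10)·190 = 110.50
  d_3 = (+0.00)·300 + (-0.35)·170 + (+0.75)·190 = 83.00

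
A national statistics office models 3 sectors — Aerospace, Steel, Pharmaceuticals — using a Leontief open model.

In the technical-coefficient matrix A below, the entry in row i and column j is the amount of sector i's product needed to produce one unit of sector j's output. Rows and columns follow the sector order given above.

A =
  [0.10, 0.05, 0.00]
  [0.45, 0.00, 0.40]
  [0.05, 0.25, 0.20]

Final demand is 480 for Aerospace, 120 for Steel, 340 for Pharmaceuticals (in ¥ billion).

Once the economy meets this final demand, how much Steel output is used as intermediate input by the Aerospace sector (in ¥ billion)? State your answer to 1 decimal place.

z_SA = 256.0

I − A =
  [   0.90    -0.05     0.00]
  [  -0.45     1.00    -0.40]
  [  -0.05    -0.25     0.80]
Cofactors of I−A, C_ij = (−1)^(i+j)·(minor ij) (rows/columns in the sector order above):
  C_11 = (1.00)(0.80) − (-0.40)(-0.25) = 0.7000
  C_12 = −[(-0.45)(0.80) − (-0.40)(-0.05)] = 0.3800
  C_13 = (-0.45)(-0.25) − (1.00)(-0.05) = 0.1625
  C_21 = −[(-0.05)(0.80) − (0.00)(-0.25)] = 0.0400
  C_22 = (0.90)(0.80) − (0.00)(-0.05) = 0.7200
  C_23 = −[(0.90)(-0.25) − (-0.05)(-0.05)] = 0.2275
  C_31 = (-0.05)(-0.40) − (0.00)(1.00) = 0.0200
  C_32 = −[(0.90)(-0.40) − (0.00)(-0.45)] = 0.3600
  C_33 = (0.90)(1.00) − (-0.05)(-0.45) = 0.8775
det(I−A) = Σ_j (I−A)_1j·C_1j = (0.90)(0.7000) + (-0.05)(0.3800) + (0.00)(0.1625) = 0.6110
adj(I−A) = Cᵀ =
  [ 0.7000   0.0400   0.0200]
  [ 0.3800   0.7200   0.3600]
  [ 0.1625   0.2275   0.8775]
(I − A)⁻¹ = adj(I−A) / det(I−A) ≈
  [   1.1457     0.0655     0.0327]
  [   0.6219     1.1784     0.5892]
  [   0.2660     0.3723     1.4362]
First solve x = (I − A)⁻¹ d = adj(I−A)·d / det(I−A); in particular x_A = (0.7000·480 + 0.0400·120 + 0.0200·340) / 0.6110 = 347.60 / 0.6110 ≈ 568.903.
Intermediate flow from S to A: z_SA = a_SA · x_A = 0.45 × 347.60 / 0.6110 = 156.42 / 0.6110 ≈ 256.0.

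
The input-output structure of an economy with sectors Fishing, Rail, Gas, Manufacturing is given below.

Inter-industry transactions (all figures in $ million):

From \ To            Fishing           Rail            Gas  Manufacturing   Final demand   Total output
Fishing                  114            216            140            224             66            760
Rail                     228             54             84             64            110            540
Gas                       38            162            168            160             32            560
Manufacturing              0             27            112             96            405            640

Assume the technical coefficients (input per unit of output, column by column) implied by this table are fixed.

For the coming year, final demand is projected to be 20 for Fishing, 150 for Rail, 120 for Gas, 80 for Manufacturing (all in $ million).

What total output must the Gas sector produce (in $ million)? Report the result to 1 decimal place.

Technical coefficients a_ij = z_ij / X_j:
  a_11 = 114/760 = 0.15, a_21 = 228/760 = 0.30, a_31 = 38/760 = 0.05, a_41 = 0/760 = 0.00
  a_12 = 216/540 = 0.40, a_22 = 54/540 = 0.10, a_32 = 162/540 = 0.30, a_42 = 27/540 = 0.05
  a_13 = 140/560 = 0.25, a_23 = 84/560 = 0.15, a_33 = 168/560 = 0.30, a_43 = 112/560 = 0.20
  a_14 = 224/640 = 0.35, a_24 = 64/640 = 0.10, a_34 = 160/640 = 0.25, a_44 = 96/640 = 0.15
I − A =
  [   0.85    -0.40    -0.25    -0.35]
  [  -0.30     0.90    -0.15    -0.10]
  [  -0.05    -0.30     0.70    -0.25]
  [   0.00    -0.05    -0.20     0.85]
Compute the cofactors C_ij = (−1)^(i+j)·(3×3 minor ij) of I−A; the adjugate is their transpose:
adj(I−A) = Cᵀ =
  [ 0.440875   0.318125   0.314625   0.311500]
  [ 0.170875   0.449125   0.210125   0.185000]
  [ 0.118250   0.245250   0.538750   0.236000]
  [ 0.037875   0.084125   0.139125   0.376500]
det(I−A) = Σ_j (I−A)_1j·C_1j = (0.85)(0.440875) + (-0.40)(0.170875) + (-0.25)(0.118250) + (-0.35)(0.037875) = 0.263575
(I − A)⁻¹ = adj(I−A) / det(I−A) ≈
  [   1.6727     1.2070     1.1937     1.1818]
  [   0.6483     1.7040     0.7972     0.7019]
  [   0.4486     0.9305     2.0440     0.8954]
  [   0.1437     0.3192     0.5278     1.4284]
x = (I − A)⁻¹ d = adj(I−A)·d / det(I−A), with det(I−A) = 0.263575:
  x_1 = (0.440875·20 + 0.318125·150 + 0.314625·120 + 0.311500·80) / 0.263575 = 119.21125 / 0.263575 ≈ 452.3
  x_2 = (0.170875·20 + 0.449125·150 + 0.210125·120 + 0.185000·80) / 0.263575 = 110.80125 / 0.263575 ≈ 420.4
  x_3 = (0.118250·20 + 0.245250·150 + 0.538750·120 + 0.236000·80) / 0.263575 = 122.6825 / 0.263575 ≈ 465.5
  x_4 = (0.037875·20 + 0.084125·150 + 0.139125·120 + 0.376500·80) / 0.263575 = 60.19125 / 0.263575 ≈ 228.4

x_3 = 465.5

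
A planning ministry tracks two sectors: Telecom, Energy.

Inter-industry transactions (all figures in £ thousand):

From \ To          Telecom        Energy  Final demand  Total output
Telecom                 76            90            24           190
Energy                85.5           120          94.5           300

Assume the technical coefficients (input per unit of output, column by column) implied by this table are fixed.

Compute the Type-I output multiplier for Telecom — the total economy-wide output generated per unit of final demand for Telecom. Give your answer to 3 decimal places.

m_1 = 4.667

Technical coefficients a_ij = z_ij / X_j:
  a_11 = 76/190 = 0.40, a_21 = 85.5/190 = 0.45
  a_12 = 90/300 = 0.30, a_22 = 120/300 = 0.40
I − A =
  [   0.60    -0.30]
  [  -0.45     0.60]
det(I−A) = (0.60)(0.60) − (-0.30)(-0.45) = 0.2250
adj(I−A) = [[0.60, 0.30], [0.45, 0.60]]
(I − A)⁻¹ = adj(I−A) / det(I−A) ≈
  [   2.6667     1.3333]
  [   2.0000     2.6667]
The output multiplier for sector j is the column-j sum of the Leontief inverse (I − A)⁻¹ = adj(I−A) / det(I−A).
Column 1 of adj(I−A): (0.60, 0.45); det(I−A) = 0.2250.
m_1 = (0.60 + 0.45) / 0.2250 = 1.05 / 0.2250 ≈ 4.667.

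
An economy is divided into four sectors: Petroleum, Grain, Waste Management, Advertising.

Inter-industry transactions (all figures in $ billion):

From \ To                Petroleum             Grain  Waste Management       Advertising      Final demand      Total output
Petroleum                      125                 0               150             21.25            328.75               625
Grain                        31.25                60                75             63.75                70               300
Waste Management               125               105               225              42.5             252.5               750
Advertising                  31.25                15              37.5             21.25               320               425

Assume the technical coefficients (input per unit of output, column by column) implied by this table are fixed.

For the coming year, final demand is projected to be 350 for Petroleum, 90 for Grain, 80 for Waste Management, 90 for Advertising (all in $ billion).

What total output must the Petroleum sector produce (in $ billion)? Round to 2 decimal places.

Technical coefficients a_ij = z_ij / X_j:
  a_11 = 125/625 = 0.20, a_21 = 31.25/625 = 0.05, a_31 = 125/625 = 0.20, a_41 = 31.25/625 = 0.05
  a_12 = 0/300 = 0.00, a_22 = 60/300 = 0.20, a_32 = 105/300 = 0.35, a_42 = 15/300 = 0.05
  a_13 = 150/750 = 0.20, a_23 = 75/750 = 0.10, a_33 = 225/750 = 0.30, a_43 = 37.5/750 = 0.05
  a_14 = 21.25/425 = 0.05, a_24 = 63.75/425 = 0.15, a_34 = 42.5/425 = 0.10, a_44 = 21.25/425 = 0.05
I − A =
  [   0.80     0.00    -0.20    -0.05]
  [  -0.05     0.80    -0.10    -0.15]
  [  -0.20    -0.35     0.70    -0.10]
  [  -0.05    -0.05    -0.05     0.95]
Compute the cofactors C_ij = (−1)^(i+j)·(3×3 minor ij) of I−A; the adjugate is their transpose:
adj(I−A) = Cᵀ =
  [ 0.486375   0.070125   0.152750   0.052750]
  [ 0.059250   0.486750   0.092875   0.089750]
  [ 0.174000   0.269625   0.599875   0.114875]
  [ 0.037875   0.043500   0.044500   0.384500]
det(I−A) = Σ_j (I−A)_1j·C_1j = (0.80)(0.486375) + (0.00)(0.059250) + (-0.20)(0.174000) + (-0.05)(0.037875) = 0.35240625
(I − A)⁻¹ = adj(I−A) / det(I−A) ≈
  [   1.3802     0.1990     0.4334     0.1497]
  [   0.1681     1.3812     0.2635     0.2547]
  [   0.4937     0.7651     1.7022     0.3260]
  [   0.1075     0.1234     0.1263     1.0911]
x = (I − A)⁻¹ d = adj(I−A)·d / det(I−A), with det(I−A) = 0.35240625:
  x_1 = (0.486375·350 + 0.070125·90 + 0.152750·80 + 0.052750·90) / 0.35240625 = 193.51 / 0.35240625 ≈ 549.11
  x_2 = (0.059250·350 + 0.486750·90 + 0.092875·80 + 0.089750·90) / 0.35240625 = 80.0525 / 0.35240625 ≈ 227.16
  x_3 = (0.174000·350 + 0.269625·90 + 0.599875·80 + 0.114875·90) / 0.35240625 = 143.495 / 0.35240625 ≈ 407.19
  x_4 = (0.037875·350 + 0.043500·90 + 0.044500·80 + 0.384500·90) / 0.35240625 = 55.33625 / 0.35240625 ≈ 157.02

x_1 = 549.11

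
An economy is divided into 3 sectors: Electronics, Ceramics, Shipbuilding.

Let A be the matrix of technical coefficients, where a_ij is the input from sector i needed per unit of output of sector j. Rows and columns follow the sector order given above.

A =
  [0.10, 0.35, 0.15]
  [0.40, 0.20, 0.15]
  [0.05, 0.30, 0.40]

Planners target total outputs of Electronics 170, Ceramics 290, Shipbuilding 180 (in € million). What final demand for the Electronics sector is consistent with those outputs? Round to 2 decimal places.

d_1 = 24.50

I − A =
  [   0.90    -0.35    -0.15]
  [  -0.40     0.80    -0.15]
  [  -0.05    -0.30     0.60]
d = (I − A) x:
  d_1 = (+0.90)·170 + (-0.35)·290 + (-0.15)·180 = 24.50
  d_2 = (-0.40)·170 + (+0.80)·290 + (-0.15)·180 = 137.00
  d_3 = (-0.05)·170 + (-0.30)·290 + (+0.60)·180 = 12.50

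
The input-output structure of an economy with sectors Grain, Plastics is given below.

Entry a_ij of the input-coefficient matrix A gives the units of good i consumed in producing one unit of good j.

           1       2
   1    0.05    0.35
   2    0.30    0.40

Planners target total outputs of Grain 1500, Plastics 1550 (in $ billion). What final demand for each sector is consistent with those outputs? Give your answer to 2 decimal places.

I − A =
  [   0.95    -0.35]
  [  -0.30     0.60]
d = (I − A) x:
  d_1 = (+0.95)·1500 + (-0.35)·1550 = 882.50
  d_2 = (-0.30)·1500 + (+0.60)·1550 = 480.00

d_1 = 882.50, d_2 = 480.00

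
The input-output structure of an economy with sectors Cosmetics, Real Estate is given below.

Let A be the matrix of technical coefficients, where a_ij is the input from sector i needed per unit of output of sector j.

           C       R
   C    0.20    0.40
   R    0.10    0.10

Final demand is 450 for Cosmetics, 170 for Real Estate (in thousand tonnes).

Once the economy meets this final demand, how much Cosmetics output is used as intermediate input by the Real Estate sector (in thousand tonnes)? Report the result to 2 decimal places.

z_CR = 106.47

I − A =
  [   0.80    -0.40]
  [  -0.10     0.90]
det(I−A) = (0.80)(0.90) − (-0.40)(-0.10) = 0.6800
adj(I−A) = [[0.90, 0.40], [0.10, 0.80]]
(I − A)⁻¹ = adj(I−A) / det(I−A) ≈
  [   1.3235     0.5882]
  [   0.1471     1.1765]
First solve x = (I − A)⁻¹ d = adj(I−A)·d / det(I−A); in particular x_R = (0.10·450 + 0.80·170) / 0.6800 = 181.00 / 0.6800 ≈ 266.1765.
Intermediate flow from C to R: z_CR = a_CR · x_R = 0.40 × 181.00 / 0.6800 = 72.40 / 0.6800 ≈ 106.47.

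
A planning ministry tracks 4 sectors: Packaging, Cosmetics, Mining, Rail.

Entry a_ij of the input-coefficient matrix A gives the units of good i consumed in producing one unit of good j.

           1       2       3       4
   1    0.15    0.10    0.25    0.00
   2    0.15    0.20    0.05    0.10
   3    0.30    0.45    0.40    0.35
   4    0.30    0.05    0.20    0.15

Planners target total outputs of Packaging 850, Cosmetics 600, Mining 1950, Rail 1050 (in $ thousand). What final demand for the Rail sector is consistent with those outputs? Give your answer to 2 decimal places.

I − A =
  [   0.85    -0.10    -0.25     0.00]
  [  -0.15     0.80    -0.05    -0.10]
  [  -0.30    -0.45     0.60    -0.35]
  [  -0.30    -0.05    -0.20     0.85]
d = (I − A) x:
  d_1 = (+0.85)·850 + (-0.10)·600 + (-0.25)·1950 + (+0.00)·1050 = 175.00
  d_2 = (-0.15)·850 + (+0.80)·600 + (-0.05)·1950 + (-0.10)·1050 = 150.00
  d_3 = (-0.30)·850 + (-0.45)·600 + (+0.60)·1950 + (-0.35)·1050 = 277.50
  d_4 = (-0.30)·850 + (-0.05)·600 + (-0.20)·1950 + (+0.85)·1050 = 217.50

d_4 = 217.50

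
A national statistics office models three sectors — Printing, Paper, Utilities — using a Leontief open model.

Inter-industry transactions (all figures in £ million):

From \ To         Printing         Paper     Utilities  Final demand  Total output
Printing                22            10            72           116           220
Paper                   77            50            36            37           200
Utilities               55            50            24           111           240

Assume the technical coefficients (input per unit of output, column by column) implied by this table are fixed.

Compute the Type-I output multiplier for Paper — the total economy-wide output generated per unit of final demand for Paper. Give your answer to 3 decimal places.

Technical coefficients a_ij = z_ij / X_j:
  a_11 = 22/220 = 0.10, a_21 = 77/220 = 0.35, a_31 = 55/220 = 0.25
  a_12 = 10/200 = 0.05, a_22 = 50/200 = 0.25, a_32 = 50/200 = 0.25
  a_13 = 72/240 = 0.30, a_23 = 36/240 = 0.15, a_33 = 24/240 = 0.10
I − A =
  [   0.90    -0.05    -0.30]
  [  -0.35     0.75    -0.15]
  [  -0.25    -0.25     0.90]
Cofactors of I−A, C_ij = (−1)^(i+j)·(minor ij) (rows/columns in the sector order above):
  C_11 = (0.75)(0.90) − (-0.15)(-0.25) = 0.6375
  C_12 = −[(-0.35)(0.90) − (-0.15)(-0.25)] = 0.3525
  C_13 = (-0.35)(-0.25) − (0.75)(-0.25) = 0.2750
  C_21 = −[(-0.05)(0.90) − (-0.30)(-0.25)] = 0.1200
  C_22 = (0.90)(0.90) − (-0.30)(-0.25) = 0.7350
  C_23 = −[(0.90)(-0.25) − (-0.05)(-0.25)] = 0.2375
  C_31 = (-0.05)(-0.15) − (-0.30)(0.75) = 0.2325
  C_32 = −[(0.90)(-0.15) − (-0.30)(-0.35)] = 0.2400
  C_33 = (0.90)(0.75) − (-0.05)(-0.35) = 0.6575
det(I−A) = Σ_j (I−A)_1j·C_1j = (0.90)(0.6375) + (-0.05)(0.3525) + (-0.30)(0.2750) = 0.473625
adj(I−A) = Cᵀ =
  [ 0.6375   0.1200   0.2325]
  [ 0.3525   0.7350   0.2400]
  [ 0.2750   0.2375   0.6575]
(I − A)⁻¹ = adj(I−A) / det(I−A) ≈
  [   1.3460     0.2534     0.4909]
  [   0.7443     1.5519     0.5067]
  [   0.5806     0.5015     1.3882]
The output multiplier for sector j is the column-j sum of the Leontief inverse (I − A)⁻¹ = adj(I−A) / det(I−A).
Column 2 of adj(I−A): (0.1200, 0.7350, 0.2375); det(I−A) = 0.473625.
m_2 = (0.1200 + 0.7350 + 0.2375) / 0.473625 = 1.0925 / 0.473625 ≈ 2.307.

m_2 = 2.307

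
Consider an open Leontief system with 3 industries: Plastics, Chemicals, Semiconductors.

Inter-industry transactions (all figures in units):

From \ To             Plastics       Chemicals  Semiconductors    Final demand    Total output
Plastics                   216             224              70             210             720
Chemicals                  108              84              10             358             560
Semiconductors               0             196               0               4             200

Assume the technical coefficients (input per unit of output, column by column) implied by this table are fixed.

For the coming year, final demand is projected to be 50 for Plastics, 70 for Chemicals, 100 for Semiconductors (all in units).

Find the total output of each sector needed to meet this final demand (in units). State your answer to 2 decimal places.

x_P = 217.99, x_C = 129.37, x_S = 145.28

Technical coefficients a_ij = z_ij / X_j:
  a_PP = 216/720 = 0.30, a_CP = 108/720 = 0.15, a_SP = 0/720 = 0.00
  a_PC = 224/560 = 0.40, a_CC = 84/560 = 0.15, a_SC = 196/560 = 0.35
  a_PS = 70/200 = 0.35, a_CS = 10/200 = 0.05, a_SS = 0/200 = 0.00
I − A =
  [   0.70    -0.40    -0.35]
  [  -0.15     0.85    -0.05]
  [   0.00    -0.35     1.00]
Cofactors of I−A, C_ij = (−1)^(i+j)·(minor ij) (rows/columns in the sector order above):
  C_11 = (0.85)(1.00) − (-0.05)(-0.35) = 0.8325
  C_12 = −[(-0.15)(1.00) − (-0.05)(0.00)] = 0.1500
  C_13 = (-0.15)(-0.35) − (0.85)(0.00) = 0.0525
  C_21 = −[(-0.40)(1.00) − (-0.35)(-0.35)] = 0.5225
  C_22 = (0.70)(1.00) − (-0.35)(0.00) = 0.7000
  C_23 = −[(0.70)(-0.35) − (-0.40)(0.00)] = 0.2450
  C_31 = (-0.40)(-0.05) − (-0.35)(0.85) = 0.3175
  C_32 = −[(0.70)(-0.05) − (-0.35)(-0.15)] = 0.0875
  C_33 = (0.70)(0.85) − (-0.40)(-0.15) = 0.5350
det(I−A) = Σ_j (I−A)_1j·C_1j = (0.70)(0.8325) + (-0.40)(0.1500) + (-0.35)(0.0525) = 0.504375
adj(I−A) = Cᵀ =
  [ 0.8325   0.5225   0.3175]
  [ 0.1500   0.7000   0.0875]
  [ 0.0525   0.2450   0.5350]
(I − A)⁻¹ = adj(I−A) / det(I−A) ≈
  [   1.6506     1.0359     0.6295]
  [   0.2974     1.3879     0.1735]
  [   0.1041     0.4857     1.0607]
x = (I − A)⁻¹ d = adj(I−A)·d / det(I−A), with det(I−A) = 0.504375:
  x_P = (0.8325·50 + 0.5225·70 + 0.3175·100) / 0.504375 = 109.95 / 0.504375 ≈ 217.99
  x_C = (0.1500·50 + 0.7000·70 + 0.0875·100) / 0.504375 = 65.25 / 0.504375 ≈ 129.37
  x_S = (0.0525·50 + 0.2450·70 + 0.5350·100) / 0.504375 = 73.275 / 0.504375 ≈ 145.28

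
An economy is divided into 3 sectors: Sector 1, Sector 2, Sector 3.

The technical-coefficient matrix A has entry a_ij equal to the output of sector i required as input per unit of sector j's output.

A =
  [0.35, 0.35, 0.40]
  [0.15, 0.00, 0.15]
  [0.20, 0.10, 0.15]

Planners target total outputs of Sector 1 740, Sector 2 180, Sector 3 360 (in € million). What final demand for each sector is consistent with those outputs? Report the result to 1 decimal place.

I − A =
  [   0.65    -0.35    -0.40]
  [  -0.15     1.00    -0.15]
  [  -0.20    -0.10     0.85]
d = (I − A) x:
  d_1 = (+0.65)·740 + (-0.35)·180 + (-0.40)·360 = 274.0
  d_2 = (-0.15)·740 + (+1.00)·180 + (-0.15)·360 = 15.0
  d_3 = (-0.20)·740 + (-0.10)·180 + (+0.85)·360 = 140.0

d_1 = 274.0, d_2 = 15.0, d_3 = 140.0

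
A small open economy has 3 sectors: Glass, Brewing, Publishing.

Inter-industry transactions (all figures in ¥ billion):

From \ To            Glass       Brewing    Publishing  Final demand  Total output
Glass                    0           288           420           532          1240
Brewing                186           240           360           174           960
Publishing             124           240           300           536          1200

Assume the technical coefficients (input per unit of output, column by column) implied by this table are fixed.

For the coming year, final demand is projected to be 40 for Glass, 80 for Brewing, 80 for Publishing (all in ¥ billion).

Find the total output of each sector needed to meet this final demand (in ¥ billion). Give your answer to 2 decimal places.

Technical coefficients a_ij = z_ij / X_j:
  a_GG = 0/1240 = 0.00, a_BG = 186/1240 = 0.15, a_PG = 124/1240 = 0.10
  a_GB = 288/960 = 0.30, a_BB = 240/960 = 0.25, a_PB = 240/960 = 0.25
  a_GP = 420/1200 = 0.35, a_BP = 360/1200 = 0.30, a_PP = 300/1200 = 0.25
I − A =
  [   1.00    -0.30    -0.35]
  [  -0.15     0.75    -0.30]
  [  -0.10    -0.25     0.75]
Cofactors of I−A, C_ij = (−1)^(i+j)·(minor ij) (rows/columns in the sector order above):
  C_11 = (0.75)(0.75) − (-0.30)(-0.25) = 0.4875
  C_12 = −[(-0.15)(0.75) − (-0.30)(-0.10)] = 0.1425
  C_13 = (-0.15)(-0.25) − (0.75)(-0.10) = 0.1125
  C_21 = −[(-0.30)(0.75) − (-0.35)(-0.25)] = 0.3125
  C_22 = (1.00)(0.75) − (-0.35)(-0.10) = 0.7150
  C_23 = −[(1.00)(-0.25) − (-0.30)(-0.10)] = 0.2800
  C_31 = (-0.30)(-0.30) − (-0.35)(0.75) = 0.3525
  C_32 = −[(1.00)(-0.30) − (-0.35)(-0.15)] = 0.3525
  C_33 = (1.00)(0.75) − (-0.30)(-0.15) = 0.7050
det(I−A) = Σ_j (I−A)_1j·C_1j = (1.00)(0.4875) + (-0.30)(0.1425) + (-0.35)(0.1125) = 0.405375
adj(I−A) = Cᵀ =
  [ 0.4875   0.3125   0.3525]
  [ 0.1425   0.7150   0.3525]
  [ 0.1125   0.2800   0.7050]
(I − A)⁻¹ = adj(I−A) / det(I−A) ≈
  [   1.2026     0.7709     0.8696]
  [   0.3515     1.7638     0.8696]
  [   0.2775     0.6907     1.7391]
x = (I − A)⁻¹ d = adj(I−A)·d / det(I−A), with det(I−A) = 0.405375:
  x_G = (0.4875·40 + 0.3125·80 + 0.3525·80) / 0.405375 = 72.70 / 0.405375 ≈ 179.34
  x_B = (0.1425·40 + 0.7150·80 + 0.3525·80) / 0.405375 = 91.10 / 0.405375 ≈ 224.73
  x_P = (0.1125·40 + 0.2800·80 + 0.7050·80) / 0.405375 = 83.30 / 0.405375 ≈ 205.49

x_G = 179.34, x_B = 224.73, x_P = 205.49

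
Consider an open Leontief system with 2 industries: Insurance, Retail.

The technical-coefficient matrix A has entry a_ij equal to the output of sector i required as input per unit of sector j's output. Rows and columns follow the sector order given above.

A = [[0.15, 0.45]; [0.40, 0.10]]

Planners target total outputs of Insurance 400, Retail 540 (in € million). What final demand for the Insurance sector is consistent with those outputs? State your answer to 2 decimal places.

I − A =
  [   0.85    -0.45]
  [  -0.40     0.90]
d = (I − A) x:
  d_1 = (+0.85)·400 + (-0.45)·540 = 97.00
  d_2 = (-0.40)·400 + (+0.90)·540 = 326.00

d_1 = 97.00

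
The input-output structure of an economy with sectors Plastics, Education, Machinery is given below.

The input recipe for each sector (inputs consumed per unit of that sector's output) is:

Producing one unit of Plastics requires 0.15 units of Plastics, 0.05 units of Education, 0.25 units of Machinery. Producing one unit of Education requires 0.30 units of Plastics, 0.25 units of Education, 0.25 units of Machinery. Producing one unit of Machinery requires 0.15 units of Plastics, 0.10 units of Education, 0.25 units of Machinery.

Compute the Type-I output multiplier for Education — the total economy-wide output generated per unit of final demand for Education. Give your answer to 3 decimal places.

m_E = 2.818

I − A =
  [   0.85    -0.30    -0.15]
  [  -0.05     0.75    -0.10]
  [  -0.25    -0.25     0.75]
Cofactors of I−A, C_ij = (−1)^(i+j)·(minor ij) (rows/columns in the sector order above):
  C_11 = (0.75)(0.75) − (-0.10)(-0.25) = 0.5375
  C_12 = −[(-0.05)(0.75) − (-0.10)(-0.25)] = 0.0625
  C_13 = (-0.05)(-0.25) − (0.75)(-0.25) = 0.2000
  C_21 = −[(-0.30)(0.75) − (-0.15)(-0.25)] = 0.2625
  C_22 = (0.85)(0.75) − (-0.15)(-0.25) = 0.6000
  C_23 = −[(0.85)(-0.25) − (-0.30)(-0.25)] = 0.2875
  C_31 = (-0.30)(-0.10) − (-0.15)(0.75) = 0.1425
  C_32 = −[(0.85)(-0.10) − (-0.15)(-0.05)] = 0.0925
  C_33 = (0.85)(0.75) − (-0.30)(-0.05) = 0.6225
det(I−A) = Σ_j (I−A)_1j·C_1j = (0.85)(0.5375) + (-0.30)(0.0625) + (-0.15)(0.2000) = 0.408125
adj(I−A) = Cᵀ =
  [ 0.5375   0.2625   0.1425]
  [ 0.0625   0.6000   0.0925]
  [ 0.2000   0.2875   0.6225]
(I − A)⁻¹ = adj(I−A) / det(I−A) ≈
  [   1.3170     0.6432     0.3492]
  [   0.1531     1.4701     0.2266]
  [   0.4900     0.7044     1.5253]
The output multiplier for sector j is the column-j sum of the Leontief inverse (I − A)⁻¹ = adj(I−A) / det(I−A).
Column E of adj(I−A): (0.2625, 0.6000, 0.2875); det(I−A) = 0.408125.
m_E = (0.2625 + 0.6000 + 0.2875) / 0.408125 = 1.15 / 0.408125 ≈ 2.818.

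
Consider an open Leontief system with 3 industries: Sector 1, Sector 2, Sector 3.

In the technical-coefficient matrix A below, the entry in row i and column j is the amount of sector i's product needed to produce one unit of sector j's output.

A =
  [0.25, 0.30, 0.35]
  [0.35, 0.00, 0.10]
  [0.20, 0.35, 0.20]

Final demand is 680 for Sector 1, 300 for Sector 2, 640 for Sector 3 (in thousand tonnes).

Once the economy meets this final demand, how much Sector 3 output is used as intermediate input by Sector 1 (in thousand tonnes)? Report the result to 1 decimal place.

z_31 = 470.3

I − A =
  [   0.75    -0.30    -0.35]
  [  -0.35     1.00    -0.10]
  [  -0.20    -0.35     0.80]
Cofactors of I−A, C_ij = (−1)^(i+j)·(minor ij) (rows/columns in the sector order above):
  C_11 = (1.00)(0.80) − (-0.10)(-0.35) = 0.7650
  C_12 = −[(-0.35)(0.80) − (-0.10)(-0.20)] = 0.3000
  C_13 = (-0.35)(-0.35) − (1.00)(-0.20) = 0.3225
  C_21 = −[(-0.30)(0.80) − (-0.35)(-0.35)] = 0.3625
  C_22 = (0.75)(0.80) − (-0.35)(-0.20) = 0.5300
  C_23 = −[(0.75)(-0.35) − (-0.30)(-0.20)] = 0.3225
  C_31 = (-0.30)(-0.10) − (-0.35)(1.00) = 0.3800
  C_32 = −[(0.75)(-0.10) − (-0.35)(-0.35)] = 0.1975
  C_33 = (0.75)(1.00) − (-0.30)(-0.35) = 0.6450
det(I−A) = Σ_j (I−A)_1j·C_1j = (0.75)(0.7650) + (-0.30)(0.3000) + (-0.35)(0.3225) = 0.370875
adj(I−A) = Cᵀ =
  [ 0.7650   0.3625   0.3800]
  [ 0.3000   0.5300   0.1975]
  [ 0.3225   0.3225   0.6450]
(I − A)⁻¹ = adj(I−A) / det(I−A) ≈
  [   2.0627     0.9774     1.0246]
  [   0.8089     1.4291     0.5325]
  [   0.8696     0.8696     1.7391]
First solve x = (I − A)⁻¹ d = adj(I−A)·d / det(I−A); in particular x_1 = (0.7650·680 + 0.3625·300 + 0.3800·640) / 0.370875 = 872.15 / 0.370875 ≈ 2351.601.
Intermediate flow from 3 to 1: z_31 = a_31 · x_1 = 0.20 × 872.15 / 0.370875 = 174.43 / 0.370875 ≈ 470.3.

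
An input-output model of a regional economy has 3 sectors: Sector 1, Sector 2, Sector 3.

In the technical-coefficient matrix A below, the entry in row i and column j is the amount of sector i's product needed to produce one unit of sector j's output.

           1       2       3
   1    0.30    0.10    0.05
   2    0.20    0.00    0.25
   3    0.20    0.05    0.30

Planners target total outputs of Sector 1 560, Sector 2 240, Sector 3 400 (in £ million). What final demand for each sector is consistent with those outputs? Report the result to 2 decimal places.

d_1 = 348.00, d_2 = 28.00, d_3 = 156.00

I − A =
  [   0.70    -0.10    -0.05]
  [  -0.20     1.00    -0.25]
  [  -0.20    -0.05     0.70]
d = (I − A) x:
  d_1 = (+0.70)·560 + (-0.10)·240 + (-0.05)·400 = 348.00
  d_2 = (-0.20)·560 + (+1.00)·240 + (-0.25)·400 = 28.00
  d_3 = (-0.20)·560 + (-0.05)·240 + (+0.70)·400 = 156.00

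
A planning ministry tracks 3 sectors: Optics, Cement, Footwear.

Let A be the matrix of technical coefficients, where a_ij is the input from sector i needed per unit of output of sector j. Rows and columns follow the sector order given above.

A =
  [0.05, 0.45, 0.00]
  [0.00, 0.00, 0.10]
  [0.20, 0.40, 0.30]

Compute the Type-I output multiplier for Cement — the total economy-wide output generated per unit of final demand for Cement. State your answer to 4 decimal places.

m_2 = 2.3463

I − A =
  [   0.95    -0.45     0.00]
  [   0.00     1.00    -0.10]
  [  -0.20    -0.40     0.70]
Cofactors of I−A, C_ij = (−1)^(i+j)·(minor ij) (rows/columns in the sector order above):
  C_11 = (1.00)(0.70) − (-0.10)(-0.40) = 0.6600
  C_12 = −[(0.00)(0.70) − (-0.10)(-0.20)] = 0.0200
  C_13 = (0.00)(-0.40) − (1.00)(-0.20) = 0.2000
  C_21 = −[(-0.45)(0.70) − (0.00)(-0.40)] = 0.3150
  C_22 = (0.95)(0.70) − (0.00)(-0.20) = 0.6650
  C_23 = −[(0.95)(-0.40) − (-0.45)(-0.20)] = 0.4700
  C_31 = (-0.45)(-0.10) − (0.00)(1.00) = 0.0450
  C_32 = −[(0.95)(-0.10) − (0.00)(0.00)] = 0.0950
  C_33 = (0.95)(1.00) − (-0.45)(0.00) = 0.9500
det(I−A) = Σ_j (I−A)_1j·C_1j = (0.95)(0.6600) + (-0.45)(0.0200) + (0.00)(0.2000) = 0.6180
adj(I−A) = Cᵀ =
  [ 0.6600   0.3150   0.0450]
  [ 0.0200   0.6650   0.0950]
  [ 0.2000   0.4700   0.9500]
(I − A)⁻¹ = adj(I−A) / det(I−A) ≈
  [   1.06796     0.50971     0.07282]
  [   0.03236     1.07605     0.15372]
  [   0.32362     0.76052     1.53722]
The output multiplier for sector j is the column-j sum of the Leontief inverse (I − A)⁻¹ = adj(I−A) / det(I−A).
Column 2 of adj(I−A): (0.3150, 0.6650, 0.4700); det(I−A) = 0.6180.
m_2 = (0.3150 + 0.6650 + 0.4700) / 0.6180 = 1.45 / 0.6180 ≈ 2.3463.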